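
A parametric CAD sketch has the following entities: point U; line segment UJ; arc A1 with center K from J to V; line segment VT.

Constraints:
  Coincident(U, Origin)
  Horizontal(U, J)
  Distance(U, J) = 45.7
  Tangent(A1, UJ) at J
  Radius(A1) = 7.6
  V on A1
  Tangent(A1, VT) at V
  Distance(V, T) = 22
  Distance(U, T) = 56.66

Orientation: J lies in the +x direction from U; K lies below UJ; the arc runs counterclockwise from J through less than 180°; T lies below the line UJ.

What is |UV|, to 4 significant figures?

40.17

U is at the origin; U and J share the same y with |UJ| = 45.7 and J on the +x side, so J = (45.70, 0.000). The tangent condition forces KJ to be normal to UJ, so K = J + (0, -7.6) = (45.70, -7.600). Since KV ⟂ VT (tangency), |KT| = √(7.6² + 22.0²) = 23.28 regardless of where V sits on A1. So T lies on both circle(U, 56.66) and circle(K, 23.28); the below-UJ intersection is T = (47.56, -30.80). V is the foot of the tangent from T: V = (38.74, -10.65).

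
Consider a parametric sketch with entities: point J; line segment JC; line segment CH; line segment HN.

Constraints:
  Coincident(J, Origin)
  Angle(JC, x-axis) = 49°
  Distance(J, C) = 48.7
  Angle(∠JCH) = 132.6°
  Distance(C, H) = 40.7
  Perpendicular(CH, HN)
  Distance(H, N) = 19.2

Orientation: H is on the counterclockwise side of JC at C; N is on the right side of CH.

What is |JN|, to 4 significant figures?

91.96

J is at the origin; JC runs at 49.0° with length 48.7, so C = 48.7·(cos 49.0°, sin 49.0°) = (31.95, 36.75). ∠JCH = 132.6°, so CH runs at 49.0° + (180° − 132.6°) = 96.40° from the x-axis; with |CH| = 40.7, H = C + 40.7·(cos 96.40°, sin 96.40°) = (27.41, 77.20). The perpendicularity gives HN at right angles to CH; with |HN| = 19.2 on the right of CH, N = H + 19.2·(0.9938, 0.1115) = (46.49, 79.34). Then |JN| = |N − J| = 91.96.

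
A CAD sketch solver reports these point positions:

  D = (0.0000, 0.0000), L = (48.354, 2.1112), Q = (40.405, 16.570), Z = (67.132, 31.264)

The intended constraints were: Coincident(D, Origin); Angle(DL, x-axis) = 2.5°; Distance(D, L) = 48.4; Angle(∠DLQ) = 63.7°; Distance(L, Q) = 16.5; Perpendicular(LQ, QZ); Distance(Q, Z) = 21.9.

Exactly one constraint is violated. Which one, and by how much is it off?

Distance(Q, Z) = 21.9 — off by 8.60.

D = (0.00, 0.00) ✓; DL at 2.500° ✓; |DL| = 48.40 ✓; ∠DLQ = 63.70° ✓; |LQ| = 16.50 ✓; ∠(LQ, QZ) = 90.00° ✓; |QZ| = 30.50 ✗.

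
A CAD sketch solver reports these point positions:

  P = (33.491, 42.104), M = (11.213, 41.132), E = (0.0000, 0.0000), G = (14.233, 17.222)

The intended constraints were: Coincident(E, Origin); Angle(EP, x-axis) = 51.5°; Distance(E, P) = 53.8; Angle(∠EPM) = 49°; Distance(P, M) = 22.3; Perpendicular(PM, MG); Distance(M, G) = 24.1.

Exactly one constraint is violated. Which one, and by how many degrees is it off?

Perpendicular(PM, MG) — off by 4.70°.

E = (0.00, 0.00) ✓; EP at 51.50° ✓; |EP| = 53.80 ✓; ∠EPM = 49.00° ✓; |PM| = 22.30 ✓; ∠(PM, MG) = 94.70° ✗; |MG| = 24.10 ✓.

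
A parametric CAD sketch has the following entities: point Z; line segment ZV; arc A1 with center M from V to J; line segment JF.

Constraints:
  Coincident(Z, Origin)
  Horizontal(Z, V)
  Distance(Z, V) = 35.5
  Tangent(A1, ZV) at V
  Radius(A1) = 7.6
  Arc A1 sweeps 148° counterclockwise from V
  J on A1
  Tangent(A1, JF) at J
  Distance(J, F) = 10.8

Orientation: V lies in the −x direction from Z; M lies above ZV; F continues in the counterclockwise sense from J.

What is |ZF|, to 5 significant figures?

45.185

On A1, V sits at bearing -90° from M; a 148° counterclockwise sweep puts J at bearing 58°, so J = M + 7.6·(cos 58°, sin 58°) = (-31.473, 14.045). A1 meets JF tangentially, so MJ is at right angles to JF, so JF runs along (−sin 58°, cos 58°); with |JF| = 10.8, F = (-40.632, 19.768). Then |ZF| = |F − Z| = 45.185.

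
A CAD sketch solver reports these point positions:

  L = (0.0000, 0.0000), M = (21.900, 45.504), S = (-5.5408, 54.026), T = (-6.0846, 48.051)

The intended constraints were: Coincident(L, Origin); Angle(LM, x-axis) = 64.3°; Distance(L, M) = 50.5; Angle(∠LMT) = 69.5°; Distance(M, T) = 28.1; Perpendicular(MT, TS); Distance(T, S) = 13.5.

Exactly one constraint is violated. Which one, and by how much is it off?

Distance(T, S) = 13.5 — off by 7.50.

L = (0.00, 0.00) ✓; LM at 64.30° ✓; |LM| = 50.50 ✓; ∠LMT = 69.50° ✓; |MT| = 28.10 ✓; ∠(MT, TS) = 90.00° ✓; |TS| = 6.000 ✗.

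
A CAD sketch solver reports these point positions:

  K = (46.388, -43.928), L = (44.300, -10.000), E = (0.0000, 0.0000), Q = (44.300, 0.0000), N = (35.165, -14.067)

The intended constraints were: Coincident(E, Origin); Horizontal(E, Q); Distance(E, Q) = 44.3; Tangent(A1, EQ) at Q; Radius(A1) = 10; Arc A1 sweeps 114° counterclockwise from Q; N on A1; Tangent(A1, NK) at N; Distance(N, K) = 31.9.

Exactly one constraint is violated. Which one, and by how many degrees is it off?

Tangent(A1, NK) at N — off by 3.40°.

E = (0.00, 0.00) ✓; E.y = 0.00, Q.y = 0.00 ✓; |EQ| = 44.30 ✓; ∠(LQ, QE) = 90.00° ✓; |LQ| = 10.00 ✓; bearing(L→N) − bearing(L→Q) = 114.0° ✓; |LN| = 9.999 ✓; ∠(LN, NK) = 93.40° ✗; |NK| = 31.90 ✓.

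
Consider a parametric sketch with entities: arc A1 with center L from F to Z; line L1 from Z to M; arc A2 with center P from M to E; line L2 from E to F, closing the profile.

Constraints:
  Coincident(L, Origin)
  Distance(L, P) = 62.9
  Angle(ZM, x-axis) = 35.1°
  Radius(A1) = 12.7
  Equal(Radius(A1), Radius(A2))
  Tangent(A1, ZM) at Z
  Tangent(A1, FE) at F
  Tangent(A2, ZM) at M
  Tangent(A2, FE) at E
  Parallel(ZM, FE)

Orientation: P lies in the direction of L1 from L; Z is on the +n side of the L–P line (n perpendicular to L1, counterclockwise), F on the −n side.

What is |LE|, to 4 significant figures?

64.17

The slot axis is L1's direction at 35.1°, so u = (cos 35.1°, sin 35.1°) = (0.8181, 0.5750) and n = (−sin 35.1°, cos 35.1°) = (-0.5750, 0.8181). L is at the origin and P lies 62.9 along u from L, so P = 62.9·u = (51.46, 36.17). Tangency of A1 to both parallel lines with radius 12.7 puts Z and F at L ± 12.7·n: Z = (-7.303, 10.39), F = (7.303, -10.39). Equal radii place M and E the same way about P: M = P + 12.7·n = (44.16, 46.56), E = P − 12.7·n = (58.76, 25.78). Then |LE| = |E − L| = 64.17.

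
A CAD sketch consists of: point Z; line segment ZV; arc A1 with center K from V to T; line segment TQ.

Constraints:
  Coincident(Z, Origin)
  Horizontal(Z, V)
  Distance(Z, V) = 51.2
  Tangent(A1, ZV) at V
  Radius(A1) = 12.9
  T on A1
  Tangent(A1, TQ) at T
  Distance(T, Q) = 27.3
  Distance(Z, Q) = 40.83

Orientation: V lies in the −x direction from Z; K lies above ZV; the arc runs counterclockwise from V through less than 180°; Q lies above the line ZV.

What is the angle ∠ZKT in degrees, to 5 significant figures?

14.308°

Z is at the origin; Z and V share the same y with |ZV| = 51.2 and V on the −x side, so V = (-51.200, 0.0000). Since A1 is tangent to ZV there, KV ⟂ ZV, so K = V + (0, 12.9) = (-51.200, 12.900). Since KT ⟂ TQ (tangency), |KQ| = √(12.9² + 27.3²) = 30.194 regardless of where T sits on A1. So Q lies on both circle(Z, 40.83) and circle(K, 30.194); the above-ZV intersection is Q = (-26.852, 30.758). T is the foot of the tangent from Q: T = (-39.858, 6.7546).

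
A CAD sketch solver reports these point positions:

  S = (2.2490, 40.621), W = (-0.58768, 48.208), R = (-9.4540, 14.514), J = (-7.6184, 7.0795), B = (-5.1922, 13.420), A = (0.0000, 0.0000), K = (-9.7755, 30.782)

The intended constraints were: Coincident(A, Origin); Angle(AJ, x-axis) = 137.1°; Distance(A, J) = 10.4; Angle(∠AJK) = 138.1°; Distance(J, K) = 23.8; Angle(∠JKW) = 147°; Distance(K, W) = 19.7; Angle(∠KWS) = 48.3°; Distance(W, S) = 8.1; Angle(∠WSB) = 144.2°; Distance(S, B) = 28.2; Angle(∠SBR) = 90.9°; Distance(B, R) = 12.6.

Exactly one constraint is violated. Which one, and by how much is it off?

Distance(B, R) = 12.6 — off by 8.20.

A = (0.00, 0.00) ✓; AJ at 137.1° ✓; |AJ| = 10.40 ✓; ∠AJK = 138.1° ✓; |JK| = 23.80 ✓; ∠JKW = 147.0° ✓; |KW| = 19.70 ✓; ∠KWS = 48.30° ✓; |WS| = 8.100 ✓; ∠WSB = 144.2° ✓; |SB| = 28.20 ✓; ∠SBR = 90.90° ✓; |BR| = 4.400 ✗.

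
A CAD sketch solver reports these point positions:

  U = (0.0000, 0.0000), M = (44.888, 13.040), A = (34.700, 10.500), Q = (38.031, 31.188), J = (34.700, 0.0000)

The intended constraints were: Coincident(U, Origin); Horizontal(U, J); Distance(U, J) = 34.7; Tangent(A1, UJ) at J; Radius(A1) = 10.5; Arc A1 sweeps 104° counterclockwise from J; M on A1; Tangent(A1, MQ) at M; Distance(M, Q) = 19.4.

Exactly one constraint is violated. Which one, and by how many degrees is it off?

Tangent(A1, MQ) at M — off by 6.70°.

U = (0.00, 0.00) ✓; U.y = 0.00, J.y = 0.00 ✓; |UJ| = 34.70 ✓; ∠(AJ, JU) = 90.00° ✓; |AJ| = 10.50 ✓; bearing(A→M) − bearing(A→J) = 104.0° ✓; |AM| = 10.50 ✓; ∠(AM, MQ) = 83.30° ✗; |MQ| = 19.40 ✓.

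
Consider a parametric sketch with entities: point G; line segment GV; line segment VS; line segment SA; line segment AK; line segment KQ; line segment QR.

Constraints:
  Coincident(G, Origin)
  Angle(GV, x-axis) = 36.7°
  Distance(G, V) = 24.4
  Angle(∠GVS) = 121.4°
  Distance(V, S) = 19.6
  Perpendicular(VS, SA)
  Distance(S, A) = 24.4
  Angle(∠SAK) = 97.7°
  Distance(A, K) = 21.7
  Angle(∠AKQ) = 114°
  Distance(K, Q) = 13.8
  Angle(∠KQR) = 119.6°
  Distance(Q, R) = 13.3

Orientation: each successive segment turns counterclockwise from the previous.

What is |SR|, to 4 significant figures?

22.71

G is at the origin; GV runs at 36.7° with length 24.4, so V = (19.56, 14.58). ∠GVS = 121.4° gives VS at 95.30° from the x-axis; with |VS| = 19.6, S = (17.75, 34.10). VS is perpendicular to SA, so SA runs at -174.7°; with |SA| = 24.4, A = (-6.543, 31.84). ∠SAK = 97.7° gives AK at -92.40° from the x-axis; with |AK| = 21.7, K = (-7.452, 10.16). ∠AKQ = 114.0° gives KQ at -26.40° from the x-axis; with |KQ| = 13.8, Q = (4.909, 4.027). ∠KQR = 119.6° gives QR at 34.00° from the x-axis; with |QR| = 13.3, R = (15.94, 11.46). Then |SR| = |R − S| = 22.71.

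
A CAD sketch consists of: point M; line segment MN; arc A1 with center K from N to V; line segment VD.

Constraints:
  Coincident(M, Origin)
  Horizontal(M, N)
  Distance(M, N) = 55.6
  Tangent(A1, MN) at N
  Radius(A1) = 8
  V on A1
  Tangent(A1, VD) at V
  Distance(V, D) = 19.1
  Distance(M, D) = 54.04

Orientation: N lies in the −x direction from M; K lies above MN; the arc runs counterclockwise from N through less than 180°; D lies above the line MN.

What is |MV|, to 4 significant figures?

48.23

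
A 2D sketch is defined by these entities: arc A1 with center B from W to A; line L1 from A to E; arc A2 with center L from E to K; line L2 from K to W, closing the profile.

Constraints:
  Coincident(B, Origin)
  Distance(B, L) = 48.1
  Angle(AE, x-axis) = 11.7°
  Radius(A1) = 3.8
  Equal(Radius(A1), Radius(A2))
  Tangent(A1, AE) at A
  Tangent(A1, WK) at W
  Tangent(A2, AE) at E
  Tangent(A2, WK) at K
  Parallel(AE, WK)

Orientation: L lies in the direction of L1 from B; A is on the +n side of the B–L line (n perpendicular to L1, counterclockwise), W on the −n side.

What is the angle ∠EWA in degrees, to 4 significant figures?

81.02°

The slot axis is L1's direction at 11.7°, so u = (cos 11.7°, sin 11.7°) = (0.9792, 0.2028) and n = (−sin 11.7°, cos 11.7°) = (-0.2028, 0.9792). B is at the origin and L lies 48.1 along u from B, so L = 48.1·u = (47.10, 9.754). Tangency of A1 to both parallel lines with radius 3.8 puts A and W at B ± 3.8·n: A = (-0.7706, 3.721), W = (0.7706, -3.721). Equal radii place E and K the same way about L: E = L + 3.8·n = (46.33, 13.48), K = L − 3.8·n = (47.87, 6.033). Then cos ∠EWA = WE·WA / (|WE||WA|), giving 81.02°.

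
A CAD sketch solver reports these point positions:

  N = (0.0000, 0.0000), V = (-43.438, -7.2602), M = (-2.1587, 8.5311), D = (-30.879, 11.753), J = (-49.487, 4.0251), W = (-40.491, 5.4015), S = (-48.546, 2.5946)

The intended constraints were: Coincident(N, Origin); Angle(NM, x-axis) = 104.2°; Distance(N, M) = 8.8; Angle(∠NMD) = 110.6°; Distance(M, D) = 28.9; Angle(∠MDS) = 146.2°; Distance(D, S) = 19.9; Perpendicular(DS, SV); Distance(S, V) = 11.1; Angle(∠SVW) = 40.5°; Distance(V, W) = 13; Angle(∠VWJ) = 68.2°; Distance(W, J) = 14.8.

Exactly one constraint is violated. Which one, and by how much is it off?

Distance(W, J) = 14.8 — off by 5.70.

N = (0.00, 0.00) ✓; NM at 104.2° ✓; |NM| = 8.800 ✓; ∠NMD = 110.6° ✓; |MD| = 28.90 ✓; ∠MDS = 146.2° ✓; |DS| = 19.90 ✓; ∠(DS, SV) = 90.00° ✓; |SV| = 11.10 ✓; ∠SVW = 40.50° ✓; |VW| = 13.00 ✓; ∠VWJ = 68.20° ✓; |WJ| = 9.101 ✗.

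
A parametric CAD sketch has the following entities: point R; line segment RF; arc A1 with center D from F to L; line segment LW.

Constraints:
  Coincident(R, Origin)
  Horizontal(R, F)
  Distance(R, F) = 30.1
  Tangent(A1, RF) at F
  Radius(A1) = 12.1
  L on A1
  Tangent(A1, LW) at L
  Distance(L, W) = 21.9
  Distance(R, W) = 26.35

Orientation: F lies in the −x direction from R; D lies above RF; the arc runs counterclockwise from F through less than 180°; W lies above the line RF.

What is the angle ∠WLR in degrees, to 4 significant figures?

76.67°

R is at the origin; RF is horizontal with |RF| = 30.1 and F on the −x side, so F = (-30.10, 0.000). Tangency of A1 to RF means the radius DF is perpendicular to RF, so D = F + (0, 12.1) = (-30.10, 12.10). Since DL ⟂ LW (tangency), |DW| = √(12.1² + 21.9²) = 25.02 regardless of where L sits on A1. So W lies on both circle(R, 26.35) and circle(D, 25.02); the above-RF intersection is W = (-8.605, 24.91). L is the foot of the tangent from W: L = (-19.65, 5.996).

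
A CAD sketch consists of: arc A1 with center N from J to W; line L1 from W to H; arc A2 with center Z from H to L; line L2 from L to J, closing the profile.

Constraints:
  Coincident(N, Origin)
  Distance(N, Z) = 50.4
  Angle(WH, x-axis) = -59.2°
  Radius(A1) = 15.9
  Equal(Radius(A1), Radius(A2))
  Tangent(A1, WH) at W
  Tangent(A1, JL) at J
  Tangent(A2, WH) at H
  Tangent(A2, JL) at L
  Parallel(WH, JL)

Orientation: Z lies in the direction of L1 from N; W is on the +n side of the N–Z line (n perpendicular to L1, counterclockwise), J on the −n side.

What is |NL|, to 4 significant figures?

52.85

The slot axis is L1's direction at -59.2°, so u = (cos -59.2°, sin -59.2°) = (0.5120, -0.8590) and n = (−sin -59.2°, cos -59.2°) = (0.8590, 0.5120). N is at the origin and Z lies 50.4 along u from N, so Z = 50.4·u = (25.81, -43.29). Tangency of A1 to both parallel lines with radius 15.9 puts W and J at N ± 15.9·n: W = (13.66, 8.141), J = (-13.66, -8.141). Equal radii place H and L the same way about Z: H = Z + 15.9·n = (39.46, -35.15), L = Z − 15.9·n = (12.15, -51.43). Then |NL| = |L − N| = 52.85.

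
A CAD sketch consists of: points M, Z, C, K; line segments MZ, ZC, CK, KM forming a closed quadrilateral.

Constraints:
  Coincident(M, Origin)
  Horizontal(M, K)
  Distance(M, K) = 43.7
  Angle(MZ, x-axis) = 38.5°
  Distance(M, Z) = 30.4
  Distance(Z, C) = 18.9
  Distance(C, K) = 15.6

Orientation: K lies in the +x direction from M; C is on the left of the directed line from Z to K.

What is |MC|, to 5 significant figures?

45.147

Checks: M = (0.00, 0.00) ✓; |ZC| = 18.90 ✓; |CK| = 15.60 ✓.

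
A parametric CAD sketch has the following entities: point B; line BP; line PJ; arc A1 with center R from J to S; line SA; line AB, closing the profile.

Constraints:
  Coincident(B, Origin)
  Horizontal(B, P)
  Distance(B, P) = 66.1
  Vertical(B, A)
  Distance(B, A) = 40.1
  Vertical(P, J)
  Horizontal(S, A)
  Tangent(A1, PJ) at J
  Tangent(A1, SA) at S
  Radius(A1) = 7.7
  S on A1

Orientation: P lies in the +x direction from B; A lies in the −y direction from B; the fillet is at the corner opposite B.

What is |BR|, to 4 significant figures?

66.79

B is at the origin; B and P share the same y with |BP| = 66.1 and P on the +x side, so P = (66.10, 0.000). BA is vertical with |BA| = 40.1 and A on the −y side, so A = (0.000, -40.10). The virtual corner opposite B is at (66.10, -40.10). Since A1 is tangent to PJ there, RJ ⟂ PJ and the tangent condition forces RS to be normal to SA, with radius 7.7, so the center R sits 7.7 in from both sides at R = (58.40, -32.40). Then |BR| = |R − B| = 66.79.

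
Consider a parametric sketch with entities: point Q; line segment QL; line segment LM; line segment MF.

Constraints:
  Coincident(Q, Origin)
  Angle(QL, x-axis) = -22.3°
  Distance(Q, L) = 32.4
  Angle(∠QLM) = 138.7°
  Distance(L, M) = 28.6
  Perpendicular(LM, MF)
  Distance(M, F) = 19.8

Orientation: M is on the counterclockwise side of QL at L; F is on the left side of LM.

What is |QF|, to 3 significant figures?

53.0

Q is at the origin; QL runs at -22.3° with length 32.4, so L = 32.4·(cos -22.3°, sin -22.3°) = (30.0, -12.3). ∠QLM = 138.7°, so LM runs at -22.3° + (180° − 138.7°) = 19.0° from the x-axis; with |LM| = 28.6, M = L + 28.6·(cos 19.0°, sin 19.0°) = (57.0, -2.98). LM ⟂ MF; with |MF| = 19.8 on the left of LM, F = M + 19.8·(-0.326, 0.946) = (50.6, 15.7). Then |QF| = |F − Q| = 53.0.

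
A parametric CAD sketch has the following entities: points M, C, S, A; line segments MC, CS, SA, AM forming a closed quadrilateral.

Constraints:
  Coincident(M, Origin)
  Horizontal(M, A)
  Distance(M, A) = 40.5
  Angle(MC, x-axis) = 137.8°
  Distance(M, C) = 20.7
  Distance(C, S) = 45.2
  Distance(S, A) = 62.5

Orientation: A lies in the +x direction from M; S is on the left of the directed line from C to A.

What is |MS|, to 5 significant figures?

53.501

Checks: |CS| = 45.20 ✓; |SA| = 62.50 ✓.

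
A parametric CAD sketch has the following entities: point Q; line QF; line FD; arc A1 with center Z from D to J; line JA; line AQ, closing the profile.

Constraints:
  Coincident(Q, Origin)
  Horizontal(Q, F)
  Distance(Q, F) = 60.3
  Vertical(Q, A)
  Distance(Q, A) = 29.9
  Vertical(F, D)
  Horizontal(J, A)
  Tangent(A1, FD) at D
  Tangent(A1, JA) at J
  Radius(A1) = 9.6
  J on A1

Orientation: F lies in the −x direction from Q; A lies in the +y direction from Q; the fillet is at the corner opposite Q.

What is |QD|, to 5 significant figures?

63.625

Q is at the origin; Q and F share the same y with |QF| = 60.3 and F on the −x side, so F = (-60.300, 0.0000). Q and A share the same x with |QA| = 29.9 and A on the +y side, so A = (0.0000, 29.900). The virtual corner opposite Q is at (-60.300, 29.900). A1 meets FD tangentially, so ZD is at right angles to FD and since A1 is tangent to JA there, ZJ ⟂ JA, with radius 9.6, so the center Z sits 9.6 in from both sides at Z = (-50.700, 20.300). That places the tangent points at D = (-60.300, 20.300) on FD and J = (-50.700, 29.900) on JA. Then |QD| = |D − Q| = 63.625.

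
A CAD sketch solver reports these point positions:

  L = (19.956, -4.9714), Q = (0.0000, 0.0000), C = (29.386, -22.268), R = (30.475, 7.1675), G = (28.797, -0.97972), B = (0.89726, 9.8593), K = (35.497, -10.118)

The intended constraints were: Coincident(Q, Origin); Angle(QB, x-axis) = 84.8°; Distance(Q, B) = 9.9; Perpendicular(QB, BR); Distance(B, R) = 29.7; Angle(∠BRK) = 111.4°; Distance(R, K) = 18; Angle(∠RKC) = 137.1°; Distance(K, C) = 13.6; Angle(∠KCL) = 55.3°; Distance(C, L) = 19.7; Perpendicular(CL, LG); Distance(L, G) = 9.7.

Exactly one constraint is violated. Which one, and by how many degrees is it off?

Perpendicular(CL, LG) — off by 4.30°.

Q = (0.00, 0.00) ✓; QB at 84.80° ✓; |QB| = 9.900 ✓; ∠(QB, BR) = 90.00° ✓; |BR| = 29.70 ✓; ∠BRK = 111.4° ✓; |RK| = 18.00 ✓; ∠RKC = 137.1° ✓; |KC| = 13.60 ✓; ∠KCL = 55.30° ✓; |CL| = 19.70 ✓; ∠(CL, LG) = 94.30° ✗; |LG| = 9.700 ✓.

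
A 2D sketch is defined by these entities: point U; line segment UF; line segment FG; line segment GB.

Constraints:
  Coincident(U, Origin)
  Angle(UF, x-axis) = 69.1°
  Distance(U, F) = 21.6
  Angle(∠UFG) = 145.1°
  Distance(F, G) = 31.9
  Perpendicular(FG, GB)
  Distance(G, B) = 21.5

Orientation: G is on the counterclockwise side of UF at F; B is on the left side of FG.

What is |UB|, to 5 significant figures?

50.450

∠UFG = 145.1°, so FG runs at 69.1° + (180° − 145.1°) = 104.00° from the x-axis; with |FG| = 31.9, G = F + 31.9·(cos 104.00°, sin 104.00°) = (-0.011768, 51.131). The perpendicularity gives GB at right angles to FG; with |GB| = 21.5 on the left of FG, B = G + 21.5·(-0.97030, -0.24192) = (-20.873, 45.930). Then |UB| = |B − U| = 50.450.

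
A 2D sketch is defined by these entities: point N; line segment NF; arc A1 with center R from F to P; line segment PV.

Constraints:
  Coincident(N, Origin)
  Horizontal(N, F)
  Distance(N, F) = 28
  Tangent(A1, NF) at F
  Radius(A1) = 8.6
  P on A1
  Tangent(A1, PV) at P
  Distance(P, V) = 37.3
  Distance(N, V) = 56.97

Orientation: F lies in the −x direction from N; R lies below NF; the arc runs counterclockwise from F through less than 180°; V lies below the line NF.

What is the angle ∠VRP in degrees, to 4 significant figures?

77.02°

Checks: |RP| = 8.600 ✓; ∠(RP, PV) = 90.00° ✓; |PV| = 37.30 ✓; |NV| = 56.97 ✓.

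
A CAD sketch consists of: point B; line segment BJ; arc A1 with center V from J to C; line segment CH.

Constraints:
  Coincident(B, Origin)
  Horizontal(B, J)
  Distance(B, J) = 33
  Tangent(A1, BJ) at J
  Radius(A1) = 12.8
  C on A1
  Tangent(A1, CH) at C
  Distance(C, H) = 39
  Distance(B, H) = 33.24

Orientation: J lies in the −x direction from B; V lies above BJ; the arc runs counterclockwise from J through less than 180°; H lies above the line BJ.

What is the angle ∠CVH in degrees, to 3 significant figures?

71.8°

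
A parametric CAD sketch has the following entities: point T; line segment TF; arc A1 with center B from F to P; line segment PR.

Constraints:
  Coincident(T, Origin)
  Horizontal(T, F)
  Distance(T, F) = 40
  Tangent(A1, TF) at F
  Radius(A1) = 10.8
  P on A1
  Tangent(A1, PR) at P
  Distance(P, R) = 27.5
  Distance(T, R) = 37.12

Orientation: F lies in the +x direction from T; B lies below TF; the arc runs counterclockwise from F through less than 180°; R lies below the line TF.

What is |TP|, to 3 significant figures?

30.8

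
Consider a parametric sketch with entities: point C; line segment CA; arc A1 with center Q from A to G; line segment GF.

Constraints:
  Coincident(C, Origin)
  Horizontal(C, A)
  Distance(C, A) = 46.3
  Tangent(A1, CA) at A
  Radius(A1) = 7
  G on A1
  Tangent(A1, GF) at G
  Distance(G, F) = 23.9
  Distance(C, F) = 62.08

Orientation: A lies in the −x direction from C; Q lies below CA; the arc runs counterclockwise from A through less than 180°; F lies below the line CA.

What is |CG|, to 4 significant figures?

53.73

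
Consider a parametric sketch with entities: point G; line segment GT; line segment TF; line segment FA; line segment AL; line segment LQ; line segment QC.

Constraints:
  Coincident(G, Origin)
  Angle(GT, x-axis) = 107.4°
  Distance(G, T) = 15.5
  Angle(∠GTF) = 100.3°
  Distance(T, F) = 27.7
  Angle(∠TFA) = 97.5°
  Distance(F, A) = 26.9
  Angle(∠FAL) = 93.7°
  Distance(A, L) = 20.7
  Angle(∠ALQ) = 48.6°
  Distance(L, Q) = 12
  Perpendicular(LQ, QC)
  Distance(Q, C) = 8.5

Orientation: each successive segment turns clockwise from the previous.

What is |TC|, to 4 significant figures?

34.57

G is at the origin; GT runs at 107.4° with length 15.5, so T = (-4.635, 14.79). ∠GTF = 100.3° gives TF at 27.70° from the x-axis; with |TF| = 27.7, F = (19.89, 27.67). ∠TFA = 97.5° gives FA at -54.80° from the x-axis; with |FA| = 26.9, A = (35.40, 5.686). ∠FAL = 93.7° gives AL at -141.1° from the x-axis; with |AL| = 20.7, L = (19.29, -7.313). ∠ALQ = 48.6° gives LQ at 87.50° from the x-axis; with |LQ| = 12.0, Q = (19.81, 4.675). LQ is perpendicular to QC, so QC runs at -2.500°; with |QC| = 8.5, C = (28.30, 4.305). Then |TC| = |C − T| = 34.57.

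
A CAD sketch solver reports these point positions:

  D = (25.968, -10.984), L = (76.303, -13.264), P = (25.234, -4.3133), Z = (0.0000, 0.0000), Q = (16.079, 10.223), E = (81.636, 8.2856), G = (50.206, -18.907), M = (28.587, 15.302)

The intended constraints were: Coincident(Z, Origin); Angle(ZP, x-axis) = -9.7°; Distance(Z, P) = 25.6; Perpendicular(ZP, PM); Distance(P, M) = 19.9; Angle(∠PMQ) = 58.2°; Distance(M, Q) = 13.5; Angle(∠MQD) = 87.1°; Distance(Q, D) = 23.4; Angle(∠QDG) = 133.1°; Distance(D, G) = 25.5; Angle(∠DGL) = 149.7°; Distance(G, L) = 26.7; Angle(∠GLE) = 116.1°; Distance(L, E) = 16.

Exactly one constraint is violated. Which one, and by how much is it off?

Distance(L, E) = 16 — off by 6.20.

Z = (0.00, 0.00) ✓; ZP at -9.700° ✓; |ZP| = 25.60 ✓; ∠(ZP, PM) = 90.00° ✓; |PM| = 19.90 ✓; ∠PMQ = 58.20° ✓; |MQ| = 13.50 ✓; ∠MQD = 87.10° ✓; |QD| = 23.40 ✓; ∠QDG = 133.1° ✓; |DG| = 25.50 ✓; ∠DGL = 149.7° ✓; |GL| = 26.70 ✓; ∠GLE = 116.1° ✓; |LE| = 22.20 ✗.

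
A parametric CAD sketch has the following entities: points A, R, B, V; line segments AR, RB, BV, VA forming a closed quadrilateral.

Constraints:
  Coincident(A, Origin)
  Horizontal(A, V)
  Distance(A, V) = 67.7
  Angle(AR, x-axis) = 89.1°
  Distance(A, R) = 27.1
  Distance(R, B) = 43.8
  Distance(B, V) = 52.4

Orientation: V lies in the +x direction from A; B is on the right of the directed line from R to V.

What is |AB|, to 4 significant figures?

21.70

Checks: |RB| = 43.80 ✓; |BV| = 52.40 ✓.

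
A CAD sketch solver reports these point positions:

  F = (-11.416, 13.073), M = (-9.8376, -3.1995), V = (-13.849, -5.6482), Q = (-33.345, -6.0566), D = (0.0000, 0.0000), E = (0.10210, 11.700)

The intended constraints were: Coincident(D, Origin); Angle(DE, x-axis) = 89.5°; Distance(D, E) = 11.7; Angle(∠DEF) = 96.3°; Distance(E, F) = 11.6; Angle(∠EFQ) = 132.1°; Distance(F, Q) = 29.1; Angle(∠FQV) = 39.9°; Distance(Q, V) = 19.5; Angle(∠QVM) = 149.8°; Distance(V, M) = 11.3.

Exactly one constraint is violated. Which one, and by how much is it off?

Distance(V, M) = 11.3 — off by 6.60.

D = (0.00, 0.00) ✓; DE at 89.50° ✓; |DE| = 11.70 ✓; ∠DEF = 96.30° ✓; |EF| = 11.60 ✓; ∠EFQ = 132.1° ✓; |FQ| = 29.10 ✓; ∠FQV = 39.90° ✓; |QV| = 19.50 ✓; ∠QVM = 149.8° ✓; |VM| = 4.700 ✗.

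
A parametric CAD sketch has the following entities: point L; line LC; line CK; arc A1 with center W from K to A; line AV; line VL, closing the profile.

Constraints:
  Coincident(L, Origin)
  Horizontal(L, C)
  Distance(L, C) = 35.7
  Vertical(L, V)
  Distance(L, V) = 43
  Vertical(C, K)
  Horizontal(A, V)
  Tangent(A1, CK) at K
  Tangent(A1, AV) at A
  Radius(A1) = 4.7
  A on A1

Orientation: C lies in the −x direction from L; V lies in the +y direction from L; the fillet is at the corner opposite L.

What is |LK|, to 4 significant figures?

52.36

L is at the origin; LC is horizontal with |LC| = 35.7 and C on the −x side, so C = (-35.70, 0.000). L and V share the same x with |LV| = 43.0 and V on the +y side, so V = (0.000, 43.00). The virtual corner opposite L is at (-35.70, 43.00). A1 meets CK tangentially, so WK is at right angles to CK and tangency of A1 to AV means the radius WA is perpendicular to AV, with radius 4.7, so the center W sits 4.7 in from both sides at W = (-31.00, 38.30). That places the tangent points at K = (-35.70, 38.30) on CK and A = (-31.00, 43.00) on AV. Then |LK| = |K − L| = 52.36.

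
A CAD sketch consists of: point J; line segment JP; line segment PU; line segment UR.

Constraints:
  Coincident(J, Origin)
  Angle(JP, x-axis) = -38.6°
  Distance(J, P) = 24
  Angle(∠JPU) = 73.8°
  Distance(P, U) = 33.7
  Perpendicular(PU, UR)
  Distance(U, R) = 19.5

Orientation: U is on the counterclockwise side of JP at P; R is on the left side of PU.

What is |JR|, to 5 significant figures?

27.236

J is at the origin; JP runs at -38.6° with length 24.0, so P = 24.0·(cos -38.6°, sin -38.6°) = (18.756, -14.973). ∠JPU = 73.8°, so PU runs at -38.6° + (180° − 73.8°) = 67.600° from the x-axis; with |PU| = 33.7, U = P + 33.7·(cos 67.600°, sin 67.600°) = (31.599, 16.184). The perpendicularity gives UR at right angles to PU; with |UR| = 19.5 on the left of PU, R = U + 19.5·(-0.92455, 0.38107) = (13.570, 23.615). Then |JR| = |R − J| = 27.236.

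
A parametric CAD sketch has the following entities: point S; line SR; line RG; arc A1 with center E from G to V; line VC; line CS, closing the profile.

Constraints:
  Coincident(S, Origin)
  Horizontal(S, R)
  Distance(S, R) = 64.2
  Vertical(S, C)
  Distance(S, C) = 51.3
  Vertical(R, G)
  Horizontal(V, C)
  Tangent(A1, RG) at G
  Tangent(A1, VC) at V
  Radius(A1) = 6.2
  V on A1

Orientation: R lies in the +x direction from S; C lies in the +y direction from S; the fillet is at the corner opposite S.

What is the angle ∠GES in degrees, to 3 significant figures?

142°

S is at the origin; S and R share the same y with |SR| = 64.2 and R on the +x side, so R = (64.2, 0.00). S and C share the same x with |SC| = 51.3 and C on the +y side, so C = (0.00, 51.3). The virtual corner opposite S is at (64.2, 51.3). The tangent condition forces EG to be normal to RG and since A1 is tangent to VC there, EV ⟂ VC, with radius 6.2, so the center E sits 6.2 in from both sides at E = (58.0, 45.1). That places the tangent points at G = (64.2, 45.1) on RG and V = (58.0, 51.3) on VC. Then cos ∠GES = EG·ES / (|EG||ES|), giving 142°.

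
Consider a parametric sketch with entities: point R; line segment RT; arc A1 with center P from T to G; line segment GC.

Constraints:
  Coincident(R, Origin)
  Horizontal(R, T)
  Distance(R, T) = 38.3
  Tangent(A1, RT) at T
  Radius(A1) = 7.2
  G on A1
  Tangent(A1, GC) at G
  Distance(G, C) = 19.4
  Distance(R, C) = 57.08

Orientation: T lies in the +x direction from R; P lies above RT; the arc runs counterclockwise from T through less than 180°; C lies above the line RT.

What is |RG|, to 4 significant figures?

45.12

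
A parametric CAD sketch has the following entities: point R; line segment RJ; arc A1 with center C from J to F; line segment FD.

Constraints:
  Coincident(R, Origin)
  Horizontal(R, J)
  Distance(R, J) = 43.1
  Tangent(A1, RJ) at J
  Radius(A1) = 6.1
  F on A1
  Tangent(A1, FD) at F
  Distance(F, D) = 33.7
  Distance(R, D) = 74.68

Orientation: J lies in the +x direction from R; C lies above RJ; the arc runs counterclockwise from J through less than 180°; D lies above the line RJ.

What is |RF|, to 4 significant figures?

47.89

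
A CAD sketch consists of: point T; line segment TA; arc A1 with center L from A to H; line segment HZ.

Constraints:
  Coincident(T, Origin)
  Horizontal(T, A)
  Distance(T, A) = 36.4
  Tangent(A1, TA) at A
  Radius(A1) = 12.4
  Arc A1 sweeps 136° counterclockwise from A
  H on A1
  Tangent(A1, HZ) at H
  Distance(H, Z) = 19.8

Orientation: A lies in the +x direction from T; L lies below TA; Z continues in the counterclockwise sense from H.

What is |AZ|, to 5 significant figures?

35.523

T is at the origin; TA is horizontal with |TA| = 36.4 and A on the +x side, so A = (36.400, 0.0000). Tangency of A1 to TA means the radius LA is perpendicular to TA, so L = A + (0, -12.4) = (36.400, -12.400). On A1, A sits at bearing 90° from L; a 136° counterclockwise sweep puts H at bearing 226°, so H = L + 12.4·(cos 226°, sin 226°) = (27.786, -21.320). Since A1 is tangent to HZ there, LH ⟂ HZ, so HZ runs along (−sin 226°, cos 226°); with |HZ| = 19.8, Z = (42.029, -35.074). Then |AZ| = |Z − A| = 35.523.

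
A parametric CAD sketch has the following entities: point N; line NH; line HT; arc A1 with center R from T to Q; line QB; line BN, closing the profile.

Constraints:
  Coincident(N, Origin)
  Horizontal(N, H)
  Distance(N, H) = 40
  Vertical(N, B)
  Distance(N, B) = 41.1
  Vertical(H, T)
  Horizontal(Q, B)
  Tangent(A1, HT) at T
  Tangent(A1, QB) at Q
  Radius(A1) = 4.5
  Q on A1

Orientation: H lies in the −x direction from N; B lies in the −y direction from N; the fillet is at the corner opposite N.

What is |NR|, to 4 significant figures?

50.99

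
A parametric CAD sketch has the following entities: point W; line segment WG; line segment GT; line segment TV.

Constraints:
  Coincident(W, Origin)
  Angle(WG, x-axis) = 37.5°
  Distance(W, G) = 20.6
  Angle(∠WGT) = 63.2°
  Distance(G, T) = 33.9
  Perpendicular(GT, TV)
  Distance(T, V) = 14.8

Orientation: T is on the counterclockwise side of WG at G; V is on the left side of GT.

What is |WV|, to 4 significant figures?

24.87

∠WGT = 63.2°, so GT runs at 37.5° + (180° − 63.2°) = 154.3° from the x-axis; with |GT| = 33.9, T = G + 33.9·(cos 154.3°, sin 154.3°) = (-14.20, 27.24). The perpendicularity gives TV at right angles to GT; with |TV| = 14.8 on the left of GT, V = T + 14.8·(-0.4337, -0.9011) = (-20.62, 13.91). Then |WV| = |V − W| = 24.87.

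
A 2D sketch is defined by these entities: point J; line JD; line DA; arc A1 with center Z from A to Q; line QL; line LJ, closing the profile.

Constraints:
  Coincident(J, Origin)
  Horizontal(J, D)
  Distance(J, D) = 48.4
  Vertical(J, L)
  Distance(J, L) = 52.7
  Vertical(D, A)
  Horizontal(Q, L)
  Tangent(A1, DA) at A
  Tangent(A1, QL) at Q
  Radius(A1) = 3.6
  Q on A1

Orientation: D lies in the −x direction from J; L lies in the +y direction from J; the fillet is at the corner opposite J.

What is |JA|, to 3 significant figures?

68.9

J is at the origin; JD is horizontal with |JD| = 48.4 and D on the −x side, so D = (-48.4, 0.00). JL is vertical with |JL| = 52.7 and L on the +y side, so L = (0.00, 52.7). The virtual corner opposite J is at (-48.4, 52.7). Tangency of A1 to DA means the radius ZA is perpendicular to DA and the tangent condition forces ZQ to be normal to QL, with radius 3.6, so the center Z sits 3.6 in from both sides at Z = (-44.8, 49.1). That places the tangent points at A = (-48.4, 49.1) on DA and Q = (-44.8, 52.7) on QL. Then |JA| = |A − J| = 68.9.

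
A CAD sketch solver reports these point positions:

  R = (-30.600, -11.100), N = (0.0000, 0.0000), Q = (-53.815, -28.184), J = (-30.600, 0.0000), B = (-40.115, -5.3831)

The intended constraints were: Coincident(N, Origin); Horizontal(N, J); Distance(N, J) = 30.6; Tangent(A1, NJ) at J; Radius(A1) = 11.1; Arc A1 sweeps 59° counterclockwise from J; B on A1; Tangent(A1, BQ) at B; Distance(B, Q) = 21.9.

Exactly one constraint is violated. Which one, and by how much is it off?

Distance(B, Q) = 21.9 — off by 4.70.

N = (0.00, 0.00) ✓; N.y = 0.00, J.y = 0.00 ✓; |NJ| = 30.60 ✓; ∠(RJ, JN) = 90.00° ✓; |RJ| = 11.10 ✓; bearing(R→B) − bearing(R→J) = 59.00° ✓; |RB| = 11.10 ✓; ∠(RB, BQ) = 90.00° ✓; |BQ| = 26.60 ✗.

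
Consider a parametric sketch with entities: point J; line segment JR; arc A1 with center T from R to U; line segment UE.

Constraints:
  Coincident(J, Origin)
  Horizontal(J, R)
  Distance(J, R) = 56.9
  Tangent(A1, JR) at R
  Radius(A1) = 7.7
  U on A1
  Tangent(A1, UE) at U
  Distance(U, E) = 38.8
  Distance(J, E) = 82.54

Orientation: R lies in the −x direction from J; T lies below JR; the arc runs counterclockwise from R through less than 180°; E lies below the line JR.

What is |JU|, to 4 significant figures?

64.91

J is at the origin; J and R share the same y with |JR| = 56.9 and R on the −x side, so R = (-56.90, 0.000). The tangent condition forces TR to be normal to JR, so T = R + (0, -7.7) = (-56.90, -7.700). Since TU ⟂ UE (tangency), |TE| = √(7.7² + 38.8²) = 39.56 regardless of where U sits on A1. So E lies on both circle(J, 82.54) and circle(T, 39.56); the below-JR intersection is E = (-68.95, -45.38). U is the foot of the tangent from E: U = (-64.55, -6.827).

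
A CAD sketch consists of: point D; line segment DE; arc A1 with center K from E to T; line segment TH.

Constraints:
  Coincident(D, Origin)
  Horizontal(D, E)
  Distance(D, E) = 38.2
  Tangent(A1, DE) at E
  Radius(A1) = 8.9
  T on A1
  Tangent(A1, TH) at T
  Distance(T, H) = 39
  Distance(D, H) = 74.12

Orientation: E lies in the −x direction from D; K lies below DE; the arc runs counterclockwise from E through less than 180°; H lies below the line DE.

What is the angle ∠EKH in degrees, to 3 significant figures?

144°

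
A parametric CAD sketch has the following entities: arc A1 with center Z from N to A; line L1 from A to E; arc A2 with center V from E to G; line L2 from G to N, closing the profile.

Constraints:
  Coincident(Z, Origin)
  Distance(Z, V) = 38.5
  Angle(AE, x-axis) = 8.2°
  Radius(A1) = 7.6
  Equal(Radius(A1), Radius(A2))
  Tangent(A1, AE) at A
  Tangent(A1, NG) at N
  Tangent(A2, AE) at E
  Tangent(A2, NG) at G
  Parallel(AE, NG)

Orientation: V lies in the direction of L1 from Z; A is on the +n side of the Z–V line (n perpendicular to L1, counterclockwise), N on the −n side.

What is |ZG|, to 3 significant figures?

39.2

The slot axis is L1's direction at 8.2°, so u = (cos 8.2°, sin 8.2°) = (0.990, 0.143) and n = (−sin 8.2°, cos 8.2°) = (-0.143, 0.990). Z is at the origin and V lies 38.5 along u from Z, so V = 38.5·u = (38.1, 5.49). Tangency of A1 to both parallel lines with radius 7.6 puts A and N at Z ± 7.6·n: A = (-1.08, 7.52), N = (1.08, -7.52). Equal radii place E and G the same way about V: E = V + 7.6·n = (37.0, 13.0), G = V − 7.6·n = (39.2, -2.03). Then |ZG| = |G − Z| = 39.2.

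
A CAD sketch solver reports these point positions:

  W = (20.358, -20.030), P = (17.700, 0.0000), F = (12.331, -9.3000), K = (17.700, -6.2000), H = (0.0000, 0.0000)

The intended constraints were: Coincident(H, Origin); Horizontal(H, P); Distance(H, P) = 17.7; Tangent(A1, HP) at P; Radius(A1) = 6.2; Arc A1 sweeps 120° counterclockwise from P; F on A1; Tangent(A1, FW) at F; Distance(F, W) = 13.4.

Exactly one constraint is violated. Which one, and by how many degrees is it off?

Tangent(A1, FW) at F — off by 6.80°.

H = (0.00, 0.00) ✓; H.y = 0.00, P.y = 0.00 ✓; |HP| = 17.70 ✓; ∠(KP, PH) = 90.00° ✓; |KP| = 6.200 ✓; bearing(K→F) − bearing(K→P) = 120.0° ✓; |KF| = 6.200 ✓; ∠(KF, FW) = 83.20° ✗; |FW| = 13.40 ✓.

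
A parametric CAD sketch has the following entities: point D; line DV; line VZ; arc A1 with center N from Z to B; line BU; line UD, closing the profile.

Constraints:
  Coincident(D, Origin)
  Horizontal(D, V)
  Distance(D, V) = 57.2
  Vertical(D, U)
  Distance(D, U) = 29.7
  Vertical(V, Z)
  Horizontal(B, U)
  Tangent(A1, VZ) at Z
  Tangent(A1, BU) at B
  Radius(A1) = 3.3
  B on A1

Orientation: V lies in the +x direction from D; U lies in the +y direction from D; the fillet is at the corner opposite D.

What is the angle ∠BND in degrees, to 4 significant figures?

116.1°

D is at the origin; D and V share the same y with |DV| = 57.2 and V on the +x side, so V = (57.20, 0.000). D and U share the same x with |DU| = 29.7 and U on the +y side, so U = (0.000, 29.70). The virtual corner opposite D is at (57.20, 29.70). Since A1 is tangent to VZ there, NZ ⟂ VZ and since A1 is tangent to BU there, NB ⟂ BU, with radius 3.3, so the center N sits 3.3 in from both sides at N = (53.90, 26.40). That places the tangent points at Z = (57.20, 26.40) on VZ and B = (53.90, 29.70) on BU. Then cos ∠BND = NB·ND / (|NB||ND|), giving 116.1°.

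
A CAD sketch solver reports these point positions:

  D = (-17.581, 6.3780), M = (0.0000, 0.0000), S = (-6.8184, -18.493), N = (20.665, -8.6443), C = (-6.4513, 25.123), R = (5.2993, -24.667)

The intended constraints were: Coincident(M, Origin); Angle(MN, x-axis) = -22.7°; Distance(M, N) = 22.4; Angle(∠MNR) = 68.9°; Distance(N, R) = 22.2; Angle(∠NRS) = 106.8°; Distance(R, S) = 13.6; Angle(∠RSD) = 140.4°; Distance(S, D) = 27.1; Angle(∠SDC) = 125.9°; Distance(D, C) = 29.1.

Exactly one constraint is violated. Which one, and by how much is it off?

Distance(D, C) = 29.1 — off by 7.30.

M = (0.00, 0.00) ✓; MN at -22.70° ✓; |MN| = 22.40 ✓; ∠MNR = 68.90° ✓; |NR| = 22.20 ✓; ∠NRS = 106.8° ✓; |RS| = 13.60 ✓; ∠RSD = 140.4° ✓; |SD| = 27.10 ✓; ∠SDC = 125.9° ✓; |DC| = 21.80 ✗.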